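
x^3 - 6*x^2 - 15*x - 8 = (x - 8)*(x + 1)^2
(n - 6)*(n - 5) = n^2 - 11*n + 30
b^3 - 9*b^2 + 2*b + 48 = (b - 8)*(b - 3)*(b + 2)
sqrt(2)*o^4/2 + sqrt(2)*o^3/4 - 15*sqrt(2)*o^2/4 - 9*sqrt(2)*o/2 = o*(o - 3)*(o + 3/2)*(sqrt(2)*o/2 + sqrt(2))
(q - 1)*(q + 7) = q^2 + 6*q - 7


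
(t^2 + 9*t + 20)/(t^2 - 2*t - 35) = (t + 4)/(t - 7)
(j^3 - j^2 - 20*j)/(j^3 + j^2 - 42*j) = (j^2 - j - 20)/(j^2 + j - 42)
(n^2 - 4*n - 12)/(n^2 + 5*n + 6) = (n - 6)/(n + 3)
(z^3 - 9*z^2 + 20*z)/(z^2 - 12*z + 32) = z*(z - 5)/(z - 8)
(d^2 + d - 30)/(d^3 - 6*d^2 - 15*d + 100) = (d + 6)/(d^2 - d - 20)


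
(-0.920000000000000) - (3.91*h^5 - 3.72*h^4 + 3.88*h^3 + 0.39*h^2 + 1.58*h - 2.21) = -3.91*h^5 + 3.72*h^4 - 3.88*h^3 - 0.39*h^2 - 1.58*h + 1.29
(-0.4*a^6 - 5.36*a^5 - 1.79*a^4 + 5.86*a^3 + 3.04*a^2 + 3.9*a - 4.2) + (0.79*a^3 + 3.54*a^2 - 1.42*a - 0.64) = -0.4*a^6 - 5.36*a^5 - 1.79*a^4 + 6.65*a^3 + 6.58*a^2 + 2.48*a - 4.84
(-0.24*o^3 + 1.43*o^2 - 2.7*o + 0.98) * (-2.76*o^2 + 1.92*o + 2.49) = 0.6624*o^5 - 4.4076*o^4 + 9.6*o^3 - 4.3281*o^2 - 4.8414*o + 2.4402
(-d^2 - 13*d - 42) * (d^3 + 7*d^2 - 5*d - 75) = -d^5 - 20*d^4 - 128*d^3 - 154*d^2 + 1185*d + 3150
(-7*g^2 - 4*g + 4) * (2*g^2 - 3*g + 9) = -14*g^4 + 13*g^3 - 43*g^2 - 48*g + 36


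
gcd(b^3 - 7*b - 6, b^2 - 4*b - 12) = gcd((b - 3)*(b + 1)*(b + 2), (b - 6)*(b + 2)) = b + 2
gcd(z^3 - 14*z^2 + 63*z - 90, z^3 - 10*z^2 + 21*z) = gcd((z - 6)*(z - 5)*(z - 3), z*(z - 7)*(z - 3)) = z - 3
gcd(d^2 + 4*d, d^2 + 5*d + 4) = d + 4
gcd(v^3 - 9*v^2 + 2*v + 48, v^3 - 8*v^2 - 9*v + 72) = v^2 - 11*v + 24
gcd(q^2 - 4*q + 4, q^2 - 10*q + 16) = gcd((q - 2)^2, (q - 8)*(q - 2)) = q - 2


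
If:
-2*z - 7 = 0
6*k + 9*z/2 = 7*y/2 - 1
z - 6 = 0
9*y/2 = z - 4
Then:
No Solution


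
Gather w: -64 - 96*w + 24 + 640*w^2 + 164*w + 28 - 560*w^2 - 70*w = 80*w^2 - 2*w - 12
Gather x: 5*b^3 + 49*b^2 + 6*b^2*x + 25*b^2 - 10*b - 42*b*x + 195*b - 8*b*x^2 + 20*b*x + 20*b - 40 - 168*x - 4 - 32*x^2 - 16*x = 5*b^3 + 74*b^2 + 205*b + x^2*(-8*b - 32) + x*(6*b^2 - 22*b - 184) - 44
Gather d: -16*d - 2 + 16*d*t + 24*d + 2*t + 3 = d*(16*t + 8) + 2*t + 1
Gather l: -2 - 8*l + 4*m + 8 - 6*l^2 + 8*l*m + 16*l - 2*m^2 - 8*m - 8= -6*l^2 + l*(8*m + 8) - 2*m^2 - 4*m - 2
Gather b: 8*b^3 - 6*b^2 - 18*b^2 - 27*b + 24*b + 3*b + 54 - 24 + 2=8*b^3 - 24*b^2 + 32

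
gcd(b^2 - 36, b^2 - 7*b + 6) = b - 6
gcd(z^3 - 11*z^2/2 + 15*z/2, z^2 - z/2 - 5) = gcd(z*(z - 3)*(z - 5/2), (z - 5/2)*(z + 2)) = z - 5/2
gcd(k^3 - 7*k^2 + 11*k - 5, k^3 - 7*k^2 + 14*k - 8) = k - 1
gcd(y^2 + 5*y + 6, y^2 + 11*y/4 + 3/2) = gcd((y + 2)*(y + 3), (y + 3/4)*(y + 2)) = y + 2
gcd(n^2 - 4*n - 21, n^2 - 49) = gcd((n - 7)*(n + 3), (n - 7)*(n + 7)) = n - 7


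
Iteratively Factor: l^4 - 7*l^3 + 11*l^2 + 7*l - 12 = (l + 1)*(l^3 - 8*l^2 + 19*l - 12) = (l - 1)*(l + 1)*(l^2 - 7*l + 12) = (l - 3)*(l - 1)*(l + 1)*(l - 4)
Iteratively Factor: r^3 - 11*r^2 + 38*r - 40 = (r - 2)*(r^2 - 9*r + 20) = (r - 5)*(r - 2)*(r - 4)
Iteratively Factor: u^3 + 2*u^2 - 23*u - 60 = (u + 3)*(u^2 - u - 20) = (u + 3)*(u + 4)*(u - 5)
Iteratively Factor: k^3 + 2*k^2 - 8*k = (k + 4)*(k^2 - 2*k) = k*(k + 4)*(k - 2)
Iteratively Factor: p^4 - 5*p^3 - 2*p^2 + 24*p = (p + 2)*(p^3 - 7*p^2 + 12*p) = (p - 4)*(p + 2)*(p^2 - 3*p) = p*(p - 4)*(p + 2)*(p - 3)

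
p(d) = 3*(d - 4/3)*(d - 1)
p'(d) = 6*d - 7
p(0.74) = 0.46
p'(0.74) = -2.56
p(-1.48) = 20.93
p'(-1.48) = -15.88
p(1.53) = 0.31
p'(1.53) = 2.18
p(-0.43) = 7.56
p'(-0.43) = -9.58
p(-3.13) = 55.30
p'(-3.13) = -25.78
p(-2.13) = 32.52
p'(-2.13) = -19.78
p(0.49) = 1.29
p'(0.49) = -4.06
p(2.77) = 7.63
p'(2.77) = 9.62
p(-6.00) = 154.00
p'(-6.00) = -43.00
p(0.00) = 4.00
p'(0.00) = -7.00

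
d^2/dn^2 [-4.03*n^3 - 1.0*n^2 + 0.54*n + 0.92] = -24.18*n - 2.0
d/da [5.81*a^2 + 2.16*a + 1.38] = 11.62*a + 2.16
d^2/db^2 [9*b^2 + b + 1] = 18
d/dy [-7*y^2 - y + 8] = -14*y - 1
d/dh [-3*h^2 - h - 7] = -6*h - 1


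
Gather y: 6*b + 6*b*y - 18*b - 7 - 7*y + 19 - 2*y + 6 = -12*b + y*(6*b - 9) + 18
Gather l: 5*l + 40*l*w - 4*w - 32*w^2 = l*(40*w + 5) - 32*w^2 - 4*w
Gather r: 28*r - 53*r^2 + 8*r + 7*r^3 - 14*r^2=7*r^3 - 67*r^2 + 36*r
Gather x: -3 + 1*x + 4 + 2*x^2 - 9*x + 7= 2*x^2 - 8*x + 8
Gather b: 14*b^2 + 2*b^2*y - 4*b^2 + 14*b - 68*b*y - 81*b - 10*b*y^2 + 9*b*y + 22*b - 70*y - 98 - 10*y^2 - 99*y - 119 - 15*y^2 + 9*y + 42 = b^2*(2*y + 10) + b*(-10*y^2 - 59*y - 45) - 25*y^2 - 160*y - 175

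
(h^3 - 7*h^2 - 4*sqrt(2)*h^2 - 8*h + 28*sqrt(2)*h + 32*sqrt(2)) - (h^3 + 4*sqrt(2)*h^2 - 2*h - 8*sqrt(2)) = -8*sqrt(2)*h^2 - 7*h^2 - 6*h + 28*sqrt(2)*h + 40*sqrt(2)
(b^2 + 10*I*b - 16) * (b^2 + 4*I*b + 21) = b^4 + 14*I*b^3 - 35*b^2 + 146*I*b - 336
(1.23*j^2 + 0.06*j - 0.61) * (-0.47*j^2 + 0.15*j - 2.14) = -0.5781*j^4 + 0.1563*j^3 - 2.3365*j^2 - 0.2199*j + 1.3054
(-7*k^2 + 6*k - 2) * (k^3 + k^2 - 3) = -7*k^5 - k^4 + 4*k^3 + 19*k^2 - 18*k + 6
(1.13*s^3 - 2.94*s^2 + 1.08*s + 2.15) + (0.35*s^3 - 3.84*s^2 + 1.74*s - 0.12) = 1.48*s^3 - 6.78*s^2 + 2.82*s + 2.03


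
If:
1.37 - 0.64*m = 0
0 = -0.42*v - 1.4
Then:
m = 2.14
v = -3.33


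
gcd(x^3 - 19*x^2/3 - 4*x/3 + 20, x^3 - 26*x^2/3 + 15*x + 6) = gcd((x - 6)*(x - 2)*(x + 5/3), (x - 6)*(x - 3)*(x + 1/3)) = x - 6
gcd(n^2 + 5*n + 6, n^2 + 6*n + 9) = n + 3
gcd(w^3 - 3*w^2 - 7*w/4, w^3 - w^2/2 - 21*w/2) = w^2 - 7*w/2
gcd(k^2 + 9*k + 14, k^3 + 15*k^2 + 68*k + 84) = k^2 + 9*k + 14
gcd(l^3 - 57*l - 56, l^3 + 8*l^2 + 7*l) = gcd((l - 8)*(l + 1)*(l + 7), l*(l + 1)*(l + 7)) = l^2 + 8*l + 7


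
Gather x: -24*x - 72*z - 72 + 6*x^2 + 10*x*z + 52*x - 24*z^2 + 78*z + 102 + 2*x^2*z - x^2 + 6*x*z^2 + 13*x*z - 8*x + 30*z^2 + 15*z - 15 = x^2*(2*z + 5) + x*(6*z^2 + 23*z + 20) + 6*z^2 + 21*z + 15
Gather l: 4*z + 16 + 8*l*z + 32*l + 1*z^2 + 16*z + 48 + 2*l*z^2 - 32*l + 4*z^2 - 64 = l*(2*z^2 + 8*z) + 5*z^2 + 20*z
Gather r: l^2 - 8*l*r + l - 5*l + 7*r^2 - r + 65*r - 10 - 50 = l^2 - 4*l + 7*r^2 + r*(64 - 8*l) - 60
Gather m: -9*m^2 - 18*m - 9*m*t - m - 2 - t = -9*m^2 + m*(-9*t - 19) - t - 2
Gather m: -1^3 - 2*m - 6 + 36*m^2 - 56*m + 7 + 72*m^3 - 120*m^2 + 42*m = 72*m^3 - 84*m^2 - 16*m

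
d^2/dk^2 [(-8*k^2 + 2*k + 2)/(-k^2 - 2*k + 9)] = 4*(-9*k^3 + 105*k^2 - 33*k + 293)/(k^6 + 6*k^5 - 15*k^4 - 100*k^3 + 135*k^2 + 486*k - 729)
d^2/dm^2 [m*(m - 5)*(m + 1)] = 6*m - 8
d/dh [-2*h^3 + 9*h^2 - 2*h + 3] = -6*h^2 + 18*h - 2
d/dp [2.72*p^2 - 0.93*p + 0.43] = 5.44*p - 0.93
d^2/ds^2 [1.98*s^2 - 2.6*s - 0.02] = 3.96000000000000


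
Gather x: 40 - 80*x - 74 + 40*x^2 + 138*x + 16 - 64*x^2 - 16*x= -24*x^2 + 42*x - 18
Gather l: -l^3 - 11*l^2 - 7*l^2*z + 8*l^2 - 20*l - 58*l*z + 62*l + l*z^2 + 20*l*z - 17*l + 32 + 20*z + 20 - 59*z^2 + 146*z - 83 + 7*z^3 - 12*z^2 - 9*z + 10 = -l^3 + l^2*(-7*z - 3) + l*(z^2 - 38*z + 25) + 7*z^3 - 71*z^2 + 157*z - 21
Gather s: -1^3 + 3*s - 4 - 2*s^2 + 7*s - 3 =-2*s^2 + 10*s - 8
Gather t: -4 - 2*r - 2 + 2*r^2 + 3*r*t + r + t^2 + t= 2*r^2 - r + t^2 + t*(3*r + 1) - 6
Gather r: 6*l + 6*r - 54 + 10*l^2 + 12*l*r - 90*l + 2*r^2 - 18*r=10*l^2 - 84*l + 2*r^2 + r*(12*l - 12) - 54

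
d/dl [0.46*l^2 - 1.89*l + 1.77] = 0.92*l - 1.89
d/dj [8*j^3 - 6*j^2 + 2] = 12*j*(2*j - 1)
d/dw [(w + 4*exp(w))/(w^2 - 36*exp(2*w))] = (-2*(w + 4*exp(w))*(w - 36*exp(2*w)) + (w^2 - 36*exp(2*w))*(4*exp(w) + 1))/(w^2 - 36*exp(2*w))^2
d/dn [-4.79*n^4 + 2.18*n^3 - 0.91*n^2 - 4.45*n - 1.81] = -19.16*n^3 + 6.54*n^2 - 1.82*n - 4.45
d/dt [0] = 0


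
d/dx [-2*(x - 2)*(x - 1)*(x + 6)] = -6*x^2 - 12*x + 32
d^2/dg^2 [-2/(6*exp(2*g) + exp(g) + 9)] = 2*(-2*(12*exp(g) + 1)^2*exp(g) + (24*exp(g) + 1)*(6*exp(2*g) + exp(g) + 9))*exp(g)/(6*exp(2*g) + exp(g) + 9)^3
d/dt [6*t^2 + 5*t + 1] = 12*t + 5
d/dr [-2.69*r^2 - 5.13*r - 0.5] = -5.38*r - 5.13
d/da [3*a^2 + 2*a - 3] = 6*a + 2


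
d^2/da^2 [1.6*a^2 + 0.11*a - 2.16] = 3.20000000000000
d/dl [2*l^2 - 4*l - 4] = 4*l - 4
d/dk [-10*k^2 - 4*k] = -20*k - 4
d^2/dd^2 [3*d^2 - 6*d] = 6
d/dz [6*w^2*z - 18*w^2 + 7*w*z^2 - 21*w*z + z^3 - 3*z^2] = 6*w^2 + 14*w*z - 21*w + 3*z^2 - 6*z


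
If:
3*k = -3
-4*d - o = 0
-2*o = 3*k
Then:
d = -3/8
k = -1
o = 3/2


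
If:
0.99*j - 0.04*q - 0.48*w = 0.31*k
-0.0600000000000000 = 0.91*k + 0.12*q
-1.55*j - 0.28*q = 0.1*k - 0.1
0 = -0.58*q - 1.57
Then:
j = 0.53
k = 0.29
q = -2.71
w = 1.14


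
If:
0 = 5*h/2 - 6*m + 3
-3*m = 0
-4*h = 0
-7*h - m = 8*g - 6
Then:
No Solution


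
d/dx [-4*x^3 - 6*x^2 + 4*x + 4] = -12*x^2 - 12*x + 4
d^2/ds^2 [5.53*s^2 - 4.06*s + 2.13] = 11.0600000000000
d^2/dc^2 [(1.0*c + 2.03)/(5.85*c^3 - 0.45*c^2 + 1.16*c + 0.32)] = (205.335*c^5 + 817.865099999999*c^4 - 98.6706*c^3 + 62.65593*c^2 - 28.29492*c + 5.305376)/(200.201625*c^9 - 46.200375*c^8 + 122.648175*c^7 + 14.440275*c^6 + 19.26558*c^5 + 11.40696*c^4 + 2.355776*c^3 + 1.153536*c^2 + 0.356352*c + 0.032768)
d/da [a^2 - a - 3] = 2*a - 1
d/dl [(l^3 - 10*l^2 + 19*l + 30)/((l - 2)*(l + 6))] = (l^4 + 8*l^3 - 95*l^2 + 180*l - 348)/(l^4 + 8*l^3 - 8*l^2 - 96*l + 144)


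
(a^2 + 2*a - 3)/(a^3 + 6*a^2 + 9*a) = (a - 1)/(a*(a + 3))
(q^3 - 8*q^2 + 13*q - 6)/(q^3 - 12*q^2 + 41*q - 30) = (q - 1)/(q - 5)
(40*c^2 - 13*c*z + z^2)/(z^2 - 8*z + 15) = (40*c^2 - 13*c*z + z^2)/(z^2 - 8*z + 15)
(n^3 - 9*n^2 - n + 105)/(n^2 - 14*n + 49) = (n^2 - 2*n - 15)/(n - 7)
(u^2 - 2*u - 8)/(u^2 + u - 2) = (u - 4)/(u - 1)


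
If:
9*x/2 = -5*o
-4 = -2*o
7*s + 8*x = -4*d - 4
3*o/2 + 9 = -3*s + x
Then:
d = 317/27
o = 2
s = -128/27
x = -20/9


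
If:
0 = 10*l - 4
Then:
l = 2/5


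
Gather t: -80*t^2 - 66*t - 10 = -80*t^2 - 66*t - 10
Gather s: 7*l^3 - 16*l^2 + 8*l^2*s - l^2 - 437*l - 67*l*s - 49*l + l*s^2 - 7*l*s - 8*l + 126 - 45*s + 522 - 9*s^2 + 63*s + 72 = 7*l^3 - 17*l^2 - 494*l + s^2*(l - 9) + s*(8*l^2 - 74*l + 18) + 720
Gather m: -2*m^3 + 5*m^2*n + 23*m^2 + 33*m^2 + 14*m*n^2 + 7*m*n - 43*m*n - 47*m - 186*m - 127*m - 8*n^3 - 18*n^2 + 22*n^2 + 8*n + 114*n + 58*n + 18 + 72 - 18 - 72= -2*m^3 + m^2*(5*n + 56) + m*(14*n^2 - 36*n - 360) - 8*n^3 + 4*n^2 + 180*n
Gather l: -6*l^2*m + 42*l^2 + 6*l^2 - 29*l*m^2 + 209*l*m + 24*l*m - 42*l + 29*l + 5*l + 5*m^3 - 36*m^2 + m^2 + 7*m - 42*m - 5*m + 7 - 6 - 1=l^2*(48 - 6*m) + l*(-29*m^2 + 233*m - 8) + 5*m^3 - 35*m^2 - 40*m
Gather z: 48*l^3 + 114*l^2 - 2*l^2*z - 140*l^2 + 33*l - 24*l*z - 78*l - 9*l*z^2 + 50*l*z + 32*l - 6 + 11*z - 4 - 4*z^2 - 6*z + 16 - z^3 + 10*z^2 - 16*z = 48*l^3 - 26*l^2 - 13*l - z^3 + z^2*(6 - 9*l) + z*(-2*l^2 + 26*l - 11) + 6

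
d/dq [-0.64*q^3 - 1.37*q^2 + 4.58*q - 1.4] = -1.92*q^2 - 2.74*q + 4.58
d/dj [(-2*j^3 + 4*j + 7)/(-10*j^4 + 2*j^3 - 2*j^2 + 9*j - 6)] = (-20*j^6 + 124*j^4 + 228*j^3 + 2*j^2 + 28*j - 87)/(100*j^8 - 40*j^7 + 44*j^6 - 188*j^5 + 160*j^4 - 60*j^3 + 105*j^2 - 108*j + 36)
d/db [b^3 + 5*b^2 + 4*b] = 3*b^2 + 10*b + 4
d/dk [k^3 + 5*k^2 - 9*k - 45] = 3*k^2 + 10*k - 9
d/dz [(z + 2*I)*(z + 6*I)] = 2*z + 8*I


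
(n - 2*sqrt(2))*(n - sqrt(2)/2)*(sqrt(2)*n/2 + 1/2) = sqrt(2)*n^3/2 - 2*n^2 - sqrt(2)*n/4 + 1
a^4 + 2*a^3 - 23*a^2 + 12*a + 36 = (a - 3)*(a - 2)*(a + 1)*(a + 6)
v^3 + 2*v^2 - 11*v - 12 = (v - 3)*(v + 1)*(v + 4)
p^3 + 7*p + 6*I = (p - 3*I)*(p + I)*(p + 2*I)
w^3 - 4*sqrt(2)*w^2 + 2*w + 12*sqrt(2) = (w - 3*sqrt(2))*(w - 2*sqrt(2))*(w + sqrt(2))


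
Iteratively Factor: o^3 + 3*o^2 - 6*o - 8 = (o - 2)*(o^2 + 5*o + 4) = (o - 2)*(o + 4)*(o + 1)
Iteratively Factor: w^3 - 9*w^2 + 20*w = (w - 4)*(w^2 - 5*w) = (w - 5)*(w - 4)*(w)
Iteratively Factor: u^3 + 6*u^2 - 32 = (u + 4)*(u^2 + 2*u - 8) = (u + 4)^2*(u - 2)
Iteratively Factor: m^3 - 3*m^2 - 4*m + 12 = (m - 3)*(m^2 - 4) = (m - 3)*(m + 2)*(m - 2)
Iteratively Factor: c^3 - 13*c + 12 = (c - 1)*(c^2 + c - 12) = (c - 1)*(c + 4)*(c - 3)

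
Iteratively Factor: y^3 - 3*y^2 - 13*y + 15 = (y - 1)*(y^2 - 2*y - 15) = (y - 5)*(y - 1)*(y + 3)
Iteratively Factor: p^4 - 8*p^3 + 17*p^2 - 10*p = (p)*(p^3 - 8*p^2 + 17*p - 10) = p*(p - 2)*(p^2 - 6*p + 5) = p*(p - 5)*(p - 2)*(p - 1)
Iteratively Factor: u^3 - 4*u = (u - 2)*(u^2 + 2*u) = u*(u - 2)*(u + 2)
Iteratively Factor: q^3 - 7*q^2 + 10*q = (q - 2)*(q^2 - 5*q) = (q - 5)*(q - 2)*(q)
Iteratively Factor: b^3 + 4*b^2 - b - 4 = (b + 1)*(b^2 + 3*b - 4) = (b + 1)*(b + 4)*(b - 1)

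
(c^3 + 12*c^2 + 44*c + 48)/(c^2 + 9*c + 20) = (c^2 + 8*c + 12)/(c + 5)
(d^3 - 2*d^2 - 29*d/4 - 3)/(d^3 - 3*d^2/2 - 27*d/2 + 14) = (4*d^2 + 8*d + 3)/(2*(2*d^2 + 5*d - 7))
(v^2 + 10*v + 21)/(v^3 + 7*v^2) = (v + 3)/v^2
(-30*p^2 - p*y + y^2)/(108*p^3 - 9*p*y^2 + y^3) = (5*p + y)/(-18*p^2 - 3*p*y + y^2)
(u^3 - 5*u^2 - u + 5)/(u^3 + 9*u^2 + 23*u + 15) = (u^2 - 6*u + 5)/(u^2 + 8*u + 15)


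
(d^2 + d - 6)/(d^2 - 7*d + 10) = (d + 3)/(d - 5)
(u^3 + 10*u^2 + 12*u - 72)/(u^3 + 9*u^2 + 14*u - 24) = (u^2 + 4*u - 12)/(u^2 + 3*u - 4)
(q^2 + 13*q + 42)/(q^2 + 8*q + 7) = (q + 6)/(q + 1)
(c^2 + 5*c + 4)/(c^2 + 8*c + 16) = (c + 1)/(c + 4)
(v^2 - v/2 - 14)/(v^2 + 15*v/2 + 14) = (v - 4)/(v + 4)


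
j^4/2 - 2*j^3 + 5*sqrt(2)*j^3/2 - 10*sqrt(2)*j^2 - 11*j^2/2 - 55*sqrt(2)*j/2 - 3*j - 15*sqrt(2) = (j/2 + 1/2)*(j - 6)*(j + 1)*(j + 5*sqrt(2))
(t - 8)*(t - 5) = t^2 - 13*t + 40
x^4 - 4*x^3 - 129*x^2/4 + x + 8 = (x - 8)*(x - 1/2)*(x + 1/2)*(x + 4)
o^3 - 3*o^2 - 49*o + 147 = (o - 7)*(o - 3)*(o + 7)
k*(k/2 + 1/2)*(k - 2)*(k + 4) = k^4/2 + 3*k^3/2 - 3*k^2 - 4*k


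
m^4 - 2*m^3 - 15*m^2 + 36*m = m*(m - 3)^2*(m + 4)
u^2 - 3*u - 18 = (u - 6)*(u + 3)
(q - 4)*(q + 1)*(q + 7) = q^3 + 4*q^2 - 25*q - 28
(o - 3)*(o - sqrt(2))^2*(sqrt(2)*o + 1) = sqrt(2)*o^4 - 3*sqrt(2)*o^3 - 3*o^3 + 9*o^2 + 2*o - 6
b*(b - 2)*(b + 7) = b^3 + 5*b^2 - 14*b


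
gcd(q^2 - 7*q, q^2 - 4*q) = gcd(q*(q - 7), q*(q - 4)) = q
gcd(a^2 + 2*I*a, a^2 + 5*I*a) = a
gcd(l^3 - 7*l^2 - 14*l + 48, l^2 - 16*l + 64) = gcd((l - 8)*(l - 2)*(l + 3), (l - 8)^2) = l - 8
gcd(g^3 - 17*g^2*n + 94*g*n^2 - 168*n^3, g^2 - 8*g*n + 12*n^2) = g - 6*n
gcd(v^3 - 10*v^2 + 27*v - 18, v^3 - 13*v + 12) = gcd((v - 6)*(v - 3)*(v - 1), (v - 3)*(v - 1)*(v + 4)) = v^2 - 4*v + 3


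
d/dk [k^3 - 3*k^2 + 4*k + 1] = 3*k^2 - 6*k + 4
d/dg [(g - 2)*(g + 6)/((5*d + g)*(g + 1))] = (-(5*d + g)*(g - 2)*(g + 6) + 2*(5*d + g)*(g + 1)*(g + 2) - (g - 2)*(g + 1)*(g + 6))/((5*d + g)^2*(g + 1)^2)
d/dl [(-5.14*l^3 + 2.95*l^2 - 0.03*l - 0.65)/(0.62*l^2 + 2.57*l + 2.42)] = (-3.1868*l^4 - 26.4196*l^3 - 29.7163*l^2 + 15.084*l + 1.5979)/(0.3844*l^4 + 3.1868*l^3 + 9.6057*l^2 + 12.4388*l + 5.8564)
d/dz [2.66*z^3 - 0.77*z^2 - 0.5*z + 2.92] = 7.98*z^2 - 1.54*z - 0.5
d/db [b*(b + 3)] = 2*b + 3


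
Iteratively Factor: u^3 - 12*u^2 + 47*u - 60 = (u - 3)*(u^2 - 9*u + 20) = (u - 4)*(u - 3)*(u - 5)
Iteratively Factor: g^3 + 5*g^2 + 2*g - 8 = (g + 4)*(g^2 + g - 2) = (g + 2)*(g + 4)*(g - 1)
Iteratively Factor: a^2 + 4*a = (a + 4)*(a)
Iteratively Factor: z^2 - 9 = (z + 3)*(z - 3)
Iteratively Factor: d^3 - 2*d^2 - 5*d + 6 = (d - 1)*(d^2 - d - 6) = (d - 3)*(d - 1)*(d + 2)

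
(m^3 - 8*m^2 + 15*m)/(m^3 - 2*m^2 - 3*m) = (m - 5)/(m + 1)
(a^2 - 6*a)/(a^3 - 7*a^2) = (a - 6)/(a*(a - 7))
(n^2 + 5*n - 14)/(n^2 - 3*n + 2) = (n + 7)/(n - 1)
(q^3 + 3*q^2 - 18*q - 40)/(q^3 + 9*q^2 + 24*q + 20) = (q - 4)/(q + 2)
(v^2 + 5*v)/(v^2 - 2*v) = (v + 5)/(v - 2)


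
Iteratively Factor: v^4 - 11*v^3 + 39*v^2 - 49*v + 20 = (v - 1)*(v^3 - 10*v^2 + 29*v - 20) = (v - 4)*(v - 1)*(v^2 - 6*v + 5) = (v - 4)*(v - 1)^2*(v - 5)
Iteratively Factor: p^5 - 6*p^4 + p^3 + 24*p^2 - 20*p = (p - 5)*(p^4 - p^3 - 4*p^2 + 4*p) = (p - 5)*(p - 2)*(p^3 + p^2 - 2*p) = (p - 5)*(p - 2)*(p + 2)*(p^2 - p) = p*(p - 5)*(p - 2)*(p + 2)*(p - 1)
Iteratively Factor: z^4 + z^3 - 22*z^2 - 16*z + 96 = (z + 3)*(z^3 - 2*z^2 - 16*z + 32) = (z + 3)*(z + 4)*(z^2 - 6*z + 8) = (z - 4)*(z + 3)*(z + 4)*(z - 2)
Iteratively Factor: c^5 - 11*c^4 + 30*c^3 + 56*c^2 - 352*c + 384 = (c + 3)*(c^4 - 14*c^3 + 72*c^2 - 160*c + 128) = (c - 4)*(c + 3)*(c^3 - 10*c^2 + 32*c - 32) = (c - 4)^2*(c + 3)*(c^2 - 6*c + 8) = (c - 4)^2*(c - 2)*(c + 3)*(c - 4)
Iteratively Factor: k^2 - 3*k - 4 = (k + 1)*(k - 4)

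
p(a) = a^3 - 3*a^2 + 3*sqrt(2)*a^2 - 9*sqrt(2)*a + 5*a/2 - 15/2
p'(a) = 3*a^2 - 6*a + 6*sqrt(2)*a - 9*sqrt(2) + 5/2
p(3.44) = 12.73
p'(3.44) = 33.82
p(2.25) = -12.83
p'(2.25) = 10.55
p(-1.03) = 3.26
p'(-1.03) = -9.61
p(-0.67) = -0.39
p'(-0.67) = -10.55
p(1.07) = -15.80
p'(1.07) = -4.13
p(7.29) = 371.40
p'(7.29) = 167.32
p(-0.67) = -0.39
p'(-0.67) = -10.55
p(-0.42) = -3.06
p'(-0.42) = -10.74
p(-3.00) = 7.37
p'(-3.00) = 9.32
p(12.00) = 1776.71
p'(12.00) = 451.60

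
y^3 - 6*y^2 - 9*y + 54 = (y - 6)*(y - 3)*(y + 3)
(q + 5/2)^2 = q^2 + 5*q + 25/4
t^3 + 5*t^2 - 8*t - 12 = (t - 2)*(t + 1)*(t + 6)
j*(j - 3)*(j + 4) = j^3 + j^2 - 12*j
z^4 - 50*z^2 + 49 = (z - 7)*(z - 1)*(z + 1)*(z + 7)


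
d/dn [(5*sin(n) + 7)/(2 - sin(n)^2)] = (5*sin(n)^2 + 14*sin(n) + 10)*cos(n)/(sin(n)^2 - 2)^2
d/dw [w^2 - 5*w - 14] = 2*w - 5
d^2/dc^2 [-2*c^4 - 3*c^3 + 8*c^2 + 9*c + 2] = -24*c^2 - 18*c + 16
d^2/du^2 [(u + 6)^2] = 2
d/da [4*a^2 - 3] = 8*a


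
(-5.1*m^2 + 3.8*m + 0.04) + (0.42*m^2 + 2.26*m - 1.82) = -4.68*m^2 + 6.06*m - 1.78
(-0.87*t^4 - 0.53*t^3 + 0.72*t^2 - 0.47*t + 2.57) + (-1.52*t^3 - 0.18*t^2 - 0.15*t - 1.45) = -0.87*t^4 - 2.05*t^3 + 0.54*t^2 - 0.62*t + 1.12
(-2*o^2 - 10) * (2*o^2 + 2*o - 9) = -4*o^4 - 4*o^3 - 2*o^2 - 20*o + 90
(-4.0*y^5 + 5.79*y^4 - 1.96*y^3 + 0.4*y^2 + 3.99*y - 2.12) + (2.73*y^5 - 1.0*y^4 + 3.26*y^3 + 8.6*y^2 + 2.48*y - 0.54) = -1.27*y^5 + 4.79*y^4 + 1.3*y^3 + 9.0*y^2 + 6.47*y - 2.66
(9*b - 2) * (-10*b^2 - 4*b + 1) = -90*b^3 - 16*b^2 + 17*b - 2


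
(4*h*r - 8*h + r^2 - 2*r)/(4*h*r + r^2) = (r - 2)/r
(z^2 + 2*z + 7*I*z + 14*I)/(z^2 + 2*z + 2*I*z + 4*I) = (z + 7*I)/(z + 2*I)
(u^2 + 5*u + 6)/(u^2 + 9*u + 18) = (u + 2)/(u + 6)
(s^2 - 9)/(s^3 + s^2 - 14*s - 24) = (s - 3)/(s^2 - 2*s - 8)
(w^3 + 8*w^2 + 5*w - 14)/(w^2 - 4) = (w^2 + 6*w - 7)/(w - 2)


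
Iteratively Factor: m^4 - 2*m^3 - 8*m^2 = (m)*(m^3 - 2*m^2 - 8*m) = m*(m + 2)*(m^2 - 4*m) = m^2*(m + 2)*(m - 4)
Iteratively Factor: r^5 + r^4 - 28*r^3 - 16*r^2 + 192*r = (r - 4)*(r^4 + 5*r^3 - 8*r^2 - 48*r) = (r - 4)*(r + 4)*(r^3 + r^2 - 12*r) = (r - 4)*(r - 3)*(r + 4)*(r^2 + 4*r) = r*(r - 4)*(r - 3)*(r + 4)*(r + 4)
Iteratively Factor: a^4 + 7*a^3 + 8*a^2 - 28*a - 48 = (a + 4)*(a^3 + 3*a^2 - 4*a - 12) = (a - 2)*(a + 4)*(a^2 + 5*a + 6) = (a - 2)*(a + 2)*(a + 4)*(a + 3)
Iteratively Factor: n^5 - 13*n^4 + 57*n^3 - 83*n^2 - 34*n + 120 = (n + 1)*(n^4 - 14*n^3 + 71*n^2 - 154*n + 120) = (n - 2)*(n + 1)*(n^3 - 12*n^2 + 47*n - 60) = (n - 4)*(n - 2)*(n + 1)*(n^2 - 8*n + 15) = (n - 5)*(n - 4)*(n - 2)*(n + 1)*(n - 3)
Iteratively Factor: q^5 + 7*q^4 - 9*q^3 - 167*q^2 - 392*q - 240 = (q + 4)*(q^4 + 3*q^3 - 21*q^2 - 83*q - 60) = (q + 3)*(q + 4)*(q^3 - 21*q - 20) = (q + 3)*(q + 4)^2*(q^2 - 4*q - 5) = (q - 5)*(q + 3)*(q + 4)^2*(q + 1)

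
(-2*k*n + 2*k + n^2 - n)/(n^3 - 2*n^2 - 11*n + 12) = (-2*k + n)/(n^2 - n - 12)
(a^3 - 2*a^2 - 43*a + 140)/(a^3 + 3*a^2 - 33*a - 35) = (a - 4)/(a + 1)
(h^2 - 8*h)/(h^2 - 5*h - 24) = h/(h + 3)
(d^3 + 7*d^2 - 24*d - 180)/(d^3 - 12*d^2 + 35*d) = (d^2 + 12*d + 36)/(d*(d - 7))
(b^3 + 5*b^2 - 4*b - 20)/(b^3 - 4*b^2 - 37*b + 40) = (b^2 - 4)/(b^2 - 9*b + 8)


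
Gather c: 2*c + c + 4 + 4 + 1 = 3*c + 9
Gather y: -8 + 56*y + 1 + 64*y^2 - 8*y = 64*y^2 + 48*y - 7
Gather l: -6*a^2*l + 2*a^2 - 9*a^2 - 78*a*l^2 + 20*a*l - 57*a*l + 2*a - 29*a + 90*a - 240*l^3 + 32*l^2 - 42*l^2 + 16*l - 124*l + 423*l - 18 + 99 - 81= -7*a^2 + 63*a - 240*l^3 + l^2*(-78*a - 10) + l*(-6*a^2 - 37*a + 315)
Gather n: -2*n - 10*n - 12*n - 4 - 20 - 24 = -24*n - 48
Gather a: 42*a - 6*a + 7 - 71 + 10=36*a - 54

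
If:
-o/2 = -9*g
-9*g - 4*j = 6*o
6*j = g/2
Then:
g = 0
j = 0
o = 0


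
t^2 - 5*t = t*(t - 5)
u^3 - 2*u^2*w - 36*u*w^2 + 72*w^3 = (u - 6*w)*(u - 2*w)*(u + 6*w)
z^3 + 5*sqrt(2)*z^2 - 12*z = z*(z - sqrt(2))*(z + 6*sqrt(2))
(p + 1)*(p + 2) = p^2 + 3*p + 2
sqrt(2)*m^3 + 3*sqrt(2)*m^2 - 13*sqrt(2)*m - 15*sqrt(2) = (m - 3)*(m + 5)*(sqrt(2)*m + sqrt(2))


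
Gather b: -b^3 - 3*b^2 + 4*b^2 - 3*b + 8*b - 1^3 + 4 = -b^3 + b^2 + 5*b + 3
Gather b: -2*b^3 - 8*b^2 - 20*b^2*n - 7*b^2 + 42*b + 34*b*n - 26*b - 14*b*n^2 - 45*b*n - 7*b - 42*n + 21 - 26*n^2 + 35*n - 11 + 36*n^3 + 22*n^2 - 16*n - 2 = -2*b^3 + b^2*(-20*n - 15) + b*(-14*n^2 - 11*n + 9) + 36*n^3 - 4*n^2 - 23*n + 8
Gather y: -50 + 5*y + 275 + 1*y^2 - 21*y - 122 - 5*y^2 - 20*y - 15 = -4*y^2 - 36*y + 88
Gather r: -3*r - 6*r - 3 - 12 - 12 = -9*r - 27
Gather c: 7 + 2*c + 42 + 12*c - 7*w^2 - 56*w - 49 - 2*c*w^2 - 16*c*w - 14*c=c*(-2*w^2 - 16*w) - 7*w^2 - 56*w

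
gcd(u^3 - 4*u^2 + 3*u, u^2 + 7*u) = u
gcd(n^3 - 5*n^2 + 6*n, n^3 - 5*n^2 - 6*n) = n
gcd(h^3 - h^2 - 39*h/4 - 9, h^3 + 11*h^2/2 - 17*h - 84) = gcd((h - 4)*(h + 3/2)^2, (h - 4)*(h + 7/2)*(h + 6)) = h - 4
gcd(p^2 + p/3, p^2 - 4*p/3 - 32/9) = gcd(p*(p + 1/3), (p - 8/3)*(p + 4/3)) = 1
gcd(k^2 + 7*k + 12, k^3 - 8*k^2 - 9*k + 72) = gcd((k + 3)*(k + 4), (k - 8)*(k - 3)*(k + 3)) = k + 3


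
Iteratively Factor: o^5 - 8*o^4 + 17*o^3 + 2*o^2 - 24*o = (o + 1)*(o^4 - 9*o^3 + 26*o^2 - 24*o) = (o - 2)*(o + 1)*(o^3 - 7*o^2 + 12*o) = (o - 3)*(o - 2)*(o + 1)*(o^2 - 4*o) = o*(o - 3)*(o - 2)*(o + 1)*(o - 4)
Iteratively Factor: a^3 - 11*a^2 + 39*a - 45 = (a - 5)*(a^2 - 6*a + 9) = (a - 5)*(a - 3)*(a - 3)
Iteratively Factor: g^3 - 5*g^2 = (g - 5)*(g^2) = g*(g - 5)*(g)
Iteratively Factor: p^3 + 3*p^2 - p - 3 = (p + 1)*(p^2 + 2*p - 3) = (p + 1)*(p + 3)*(p - 1)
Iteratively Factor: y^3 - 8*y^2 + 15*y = (y - 5)*(y^2 - 3*y) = y*(y - 5)*(y - 3)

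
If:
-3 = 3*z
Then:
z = -1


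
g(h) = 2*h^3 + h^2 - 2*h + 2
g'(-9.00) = 466.00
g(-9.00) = -1357.00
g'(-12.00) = 838.00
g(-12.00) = -3286.00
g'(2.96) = 56.49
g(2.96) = 56.71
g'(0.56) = 1.00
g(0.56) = 1.54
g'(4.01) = 102.50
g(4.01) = 139.02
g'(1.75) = 19.88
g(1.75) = 12.28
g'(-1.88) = 15.45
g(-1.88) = -3.99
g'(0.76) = 2.99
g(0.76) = 1.94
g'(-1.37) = 6.52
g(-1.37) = 1.47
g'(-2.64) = 34.54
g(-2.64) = -22.55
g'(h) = 6*h^2 + 2*h - 2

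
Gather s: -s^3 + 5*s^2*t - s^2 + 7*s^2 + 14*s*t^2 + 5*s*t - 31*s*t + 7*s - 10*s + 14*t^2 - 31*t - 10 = -s^3 + s^2*(5*t + 6) + s*(14*t^2 - 26*t - 3) + 14*t^2 - 31*t - 10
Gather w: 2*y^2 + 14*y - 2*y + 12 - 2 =2*y^2 + 12*y + 10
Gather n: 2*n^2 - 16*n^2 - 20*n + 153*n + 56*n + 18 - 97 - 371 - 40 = -14*n^2 + 189*n - 490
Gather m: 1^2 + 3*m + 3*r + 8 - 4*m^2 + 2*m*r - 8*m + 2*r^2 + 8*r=-4*m^2 + m*(2*r - 5) + 2*r^2 + 11*r + 9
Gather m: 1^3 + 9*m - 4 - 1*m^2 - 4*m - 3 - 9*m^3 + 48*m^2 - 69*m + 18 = -9*m^3 + 47*m^2 - 64*m + 12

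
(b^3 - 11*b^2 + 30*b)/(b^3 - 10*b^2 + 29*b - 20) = b*(b - 6)/(b^2 - 5*b + 4)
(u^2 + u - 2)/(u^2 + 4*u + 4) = (u - 1)/(u + 2)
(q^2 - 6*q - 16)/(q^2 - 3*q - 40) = (q + 2)/(q + 5)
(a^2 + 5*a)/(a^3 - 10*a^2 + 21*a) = (a + 5)/(a^2 - 10*a + 21)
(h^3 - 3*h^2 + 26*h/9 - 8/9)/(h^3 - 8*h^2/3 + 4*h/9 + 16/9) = (3*h^2 - 5*h + 2)/(3*h^2 - 4*h - 4)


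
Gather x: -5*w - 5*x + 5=-5*w - 5*x + 5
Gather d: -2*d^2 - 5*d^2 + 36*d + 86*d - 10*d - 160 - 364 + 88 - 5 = -7*d^2 + 112*d - 441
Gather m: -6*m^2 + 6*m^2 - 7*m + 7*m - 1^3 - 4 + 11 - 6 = 0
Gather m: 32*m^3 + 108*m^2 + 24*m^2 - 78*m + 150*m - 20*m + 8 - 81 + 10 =32*m^3 + 132*m^2 + 52*m - 63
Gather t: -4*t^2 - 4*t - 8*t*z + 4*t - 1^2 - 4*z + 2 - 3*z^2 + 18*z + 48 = -4*t^2 - 8*t*z - 3*z^2 + 14*z + 49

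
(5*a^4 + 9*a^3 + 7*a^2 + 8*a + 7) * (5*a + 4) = 25*a^5 + 65*a^4 + 71*a^3 + 68*a^2 + 67*a + 28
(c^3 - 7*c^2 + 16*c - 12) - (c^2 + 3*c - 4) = c^3 - 8*c^2 + 13*c - 8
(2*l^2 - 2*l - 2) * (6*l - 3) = 12*l^3 - 18*l^2 - 6*l + 6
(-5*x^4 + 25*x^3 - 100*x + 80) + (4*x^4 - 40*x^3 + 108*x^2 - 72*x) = -x^4 - 15*x^3 + 108*x^2 - 172*x + 80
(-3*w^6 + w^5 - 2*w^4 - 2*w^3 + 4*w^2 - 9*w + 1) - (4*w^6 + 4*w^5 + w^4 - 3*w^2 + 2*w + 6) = -7*w^6 - 3*w^5 - 3*w^4 - 2*w^3 + 7*w^2 - 11*w - 5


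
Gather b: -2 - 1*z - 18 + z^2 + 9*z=z^2 + 8*z - 20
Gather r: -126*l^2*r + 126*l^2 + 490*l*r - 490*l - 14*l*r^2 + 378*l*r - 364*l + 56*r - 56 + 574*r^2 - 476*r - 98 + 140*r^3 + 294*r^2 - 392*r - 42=126*l^2 - 854*l + 140*r^3 + r^2*(868 - 14*l) + r*(-126*l^2 + 868*l - 812) - 196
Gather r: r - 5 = r - 5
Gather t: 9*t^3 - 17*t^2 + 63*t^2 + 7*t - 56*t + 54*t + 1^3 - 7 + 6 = 9*t^3 + 46*t^2 + 5*t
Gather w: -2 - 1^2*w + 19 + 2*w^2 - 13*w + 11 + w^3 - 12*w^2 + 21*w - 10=w^3 - 10*w^2 + 7*w + 18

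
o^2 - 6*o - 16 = (o - 8)*(o + 2)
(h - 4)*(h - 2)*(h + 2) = h^3 - 4*h^2 - 4*h + 16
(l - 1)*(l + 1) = l^2 - 1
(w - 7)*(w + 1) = w^2 - 6*w - 7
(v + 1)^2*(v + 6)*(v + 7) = v^4 + 15*v^3 + 69*v^2 + 97*v + 42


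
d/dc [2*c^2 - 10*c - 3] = 4*c - 10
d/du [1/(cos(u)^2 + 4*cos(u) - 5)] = 2*(cos(u) + 2)*sin(u)/(cos(u)^2 + 4*cos(u) - 5)^2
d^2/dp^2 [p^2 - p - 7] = 2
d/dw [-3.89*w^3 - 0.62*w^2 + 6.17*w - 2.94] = -11.67*w^2 - 1.24*w + 6.17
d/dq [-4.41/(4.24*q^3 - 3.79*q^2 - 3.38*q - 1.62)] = (56.0952*q^2 - 33.4278*q - 14.9058)/(-4.24*q^3 + 3.79*q^2 + 3.38*q + 1.62)^2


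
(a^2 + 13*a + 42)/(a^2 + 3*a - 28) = (a + 6)/(a - 4)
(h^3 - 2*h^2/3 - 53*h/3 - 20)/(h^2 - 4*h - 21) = (3*h^2 - 11*h - 20)/(3*(h - 7))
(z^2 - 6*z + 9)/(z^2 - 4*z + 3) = (z - 3)/(z - 1)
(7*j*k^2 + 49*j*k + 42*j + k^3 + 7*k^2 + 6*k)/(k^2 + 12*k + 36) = (7*j*k + 7*j + k^2 + k)/(k + 6)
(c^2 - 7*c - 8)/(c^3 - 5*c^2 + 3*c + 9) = (c - 8)/(c^2 - 6*c + 9)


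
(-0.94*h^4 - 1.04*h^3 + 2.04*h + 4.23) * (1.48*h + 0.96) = -1.3912*h^5 - 2.4416*h^4 - 0.9984*h^3 + 3.0192*h^2 + 8.2188*h + 4.0608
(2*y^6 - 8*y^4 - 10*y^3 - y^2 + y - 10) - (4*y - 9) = 2*y^6 - 8*y^4 - 10*y^3 - y^2 - 3*y - 1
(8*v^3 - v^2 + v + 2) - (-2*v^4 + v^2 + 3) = 2*v^4 + 8*v^3 - 2*v^2 + v - 1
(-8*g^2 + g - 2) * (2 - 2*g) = 16*g^3 - 18*g^2 + 6*g - 4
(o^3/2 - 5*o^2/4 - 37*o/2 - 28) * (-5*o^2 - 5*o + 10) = -5*o^5/2 + 15*o^4/4 + 415*o^3/4 + 220*o^2 - 45*o - 280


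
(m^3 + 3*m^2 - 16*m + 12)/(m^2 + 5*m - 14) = (m^2 + 5*m - 6)/(m + 7)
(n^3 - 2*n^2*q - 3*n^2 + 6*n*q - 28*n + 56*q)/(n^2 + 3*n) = (n^3 - 2*n^2*q - 3*n^2 + 6*n*q - 28*n + 56*q)/(n*(n + 3))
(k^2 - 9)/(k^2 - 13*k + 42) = (k^2 - 9)/(k^2 - 13*k + 42)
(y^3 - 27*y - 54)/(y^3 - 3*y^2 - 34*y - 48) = (y^2 - 3*y - 18)/(y^2 - 6*y - 16)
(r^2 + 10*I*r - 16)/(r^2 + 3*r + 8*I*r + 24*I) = (r + 2*I)/(r + 3)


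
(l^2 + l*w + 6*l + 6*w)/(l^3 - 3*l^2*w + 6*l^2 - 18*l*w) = (-l - w)/(l*(-l + 3*w))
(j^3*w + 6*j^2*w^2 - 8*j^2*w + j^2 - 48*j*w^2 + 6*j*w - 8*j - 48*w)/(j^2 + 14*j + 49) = (j^3*w + 6*j^2*w^2 - 8*j^2*w + j^2 - 48*j*w^2 + 6*j*w - 8*j - 48*w)/(j^2 + 14*j + 49)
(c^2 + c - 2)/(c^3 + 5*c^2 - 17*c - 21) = (c^2 + c - 2)/(c^3 + 5*c^2 - 17*c - 21)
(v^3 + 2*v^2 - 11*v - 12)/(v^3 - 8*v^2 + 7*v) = (v^3 + 2*v^2 - 11*v - 12)/(v*(v^2 - 8*v + 7))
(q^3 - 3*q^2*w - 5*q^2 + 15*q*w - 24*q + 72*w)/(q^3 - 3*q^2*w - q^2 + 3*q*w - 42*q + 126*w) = (q^2 - 5*q - 24)/(q^2 - q - 42)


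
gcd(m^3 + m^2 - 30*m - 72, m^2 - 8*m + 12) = m - 6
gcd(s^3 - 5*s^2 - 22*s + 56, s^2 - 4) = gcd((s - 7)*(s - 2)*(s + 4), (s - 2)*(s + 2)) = s - 2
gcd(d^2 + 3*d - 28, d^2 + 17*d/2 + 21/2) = d + 7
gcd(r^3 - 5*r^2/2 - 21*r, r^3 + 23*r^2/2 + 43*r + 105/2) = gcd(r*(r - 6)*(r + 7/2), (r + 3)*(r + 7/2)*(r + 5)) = r + 7/2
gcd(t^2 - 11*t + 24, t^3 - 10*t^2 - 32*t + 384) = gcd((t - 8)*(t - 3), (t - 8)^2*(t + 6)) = t - 8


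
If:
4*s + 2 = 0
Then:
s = -1/2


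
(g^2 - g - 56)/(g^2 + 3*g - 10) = (g^2 - g - 56)/(g^2 + 3*g - 10)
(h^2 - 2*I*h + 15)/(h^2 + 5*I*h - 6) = (h - 5*I)/(h + 2*I)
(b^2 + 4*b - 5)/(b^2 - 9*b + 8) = (b + 5)/(b - 8)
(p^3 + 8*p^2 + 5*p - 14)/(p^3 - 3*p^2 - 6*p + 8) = (p + 7)/(p - 4)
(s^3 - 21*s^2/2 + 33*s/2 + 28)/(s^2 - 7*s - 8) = s - 7/2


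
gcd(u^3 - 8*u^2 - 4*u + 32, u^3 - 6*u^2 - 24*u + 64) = u^2 - 10*u + 16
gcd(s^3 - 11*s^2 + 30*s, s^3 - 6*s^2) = s^2 - 6*s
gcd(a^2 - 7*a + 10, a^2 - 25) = a - 5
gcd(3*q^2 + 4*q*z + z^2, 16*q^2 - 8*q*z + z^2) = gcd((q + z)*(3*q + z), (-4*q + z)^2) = 1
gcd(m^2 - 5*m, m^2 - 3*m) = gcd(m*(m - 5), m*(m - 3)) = m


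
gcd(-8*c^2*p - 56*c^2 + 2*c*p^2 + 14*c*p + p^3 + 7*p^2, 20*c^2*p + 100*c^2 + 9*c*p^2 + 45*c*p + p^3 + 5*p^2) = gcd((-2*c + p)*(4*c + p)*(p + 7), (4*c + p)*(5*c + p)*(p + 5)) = 4*c + p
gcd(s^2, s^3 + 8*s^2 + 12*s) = s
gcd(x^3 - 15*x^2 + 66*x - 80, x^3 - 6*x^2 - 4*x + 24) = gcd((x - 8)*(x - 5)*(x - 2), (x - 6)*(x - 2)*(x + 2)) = x - 2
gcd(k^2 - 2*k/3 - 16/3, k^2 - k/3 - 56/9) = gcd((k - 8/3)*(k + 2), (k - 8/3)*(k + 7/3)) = k - 8/3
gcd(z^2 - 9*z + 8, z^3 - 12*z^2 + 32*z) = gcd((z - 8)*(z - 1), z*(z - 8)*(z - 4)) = z - 8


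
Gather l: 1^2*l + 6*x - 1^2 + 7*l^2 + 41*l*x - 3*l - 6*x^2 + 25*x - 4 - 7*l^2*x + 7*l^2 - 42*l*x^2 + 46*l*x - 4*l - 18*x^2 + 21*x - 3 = l^2*(14 - 7*x) + l*(-42*x^2 + 87*x - 6) - 24*x^2 + 52*x - 8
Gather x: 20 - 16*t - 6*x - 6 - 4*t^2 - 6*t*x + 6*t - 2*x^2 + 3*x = -4*t^2 - 10*t - 2*x^2 + x*(-6*t - 3) + 14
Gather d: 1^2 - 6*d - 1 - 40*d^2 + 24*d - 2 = -40*d^2 + 18*d - 2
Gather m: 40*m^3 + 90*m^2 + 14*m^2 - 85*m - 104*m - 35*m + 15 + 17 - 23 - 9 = 40*m^3 + 104*m^2 - 224*m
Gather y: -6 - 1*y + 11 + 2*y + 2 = y + 7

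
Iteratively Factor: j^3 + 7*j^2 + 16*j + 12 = (j + 3)*(j^2 + 4*j + 4) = (j + 2)*(j + 3)*(j + 2)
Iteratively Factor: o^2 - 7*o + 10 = (o - 5)*(o - 2)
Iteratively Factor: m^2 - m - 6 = (m - 3)*(m + 2)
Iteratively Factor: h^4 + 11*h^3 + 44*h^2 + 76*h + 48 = (h + 3)*(h^3 + 8*h^2 + 20*h + 16) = (h + 2)*(h + 3)*(h^2 + 6*h + 8) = (h + 2)^2*(h + 3)*(h + 4)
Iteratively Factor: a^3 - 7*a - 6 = (a - 3)*(a^2 + 3*a + 2) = (a - 3)*(a + 1)*(a + 2)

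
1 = 1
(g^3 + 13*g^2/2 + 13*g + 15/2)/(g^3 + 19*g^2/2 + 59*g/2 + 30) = (g + 1)/(g + 4)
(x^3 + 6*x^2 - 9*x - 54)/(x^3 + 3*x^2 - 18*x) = (x + 3)/x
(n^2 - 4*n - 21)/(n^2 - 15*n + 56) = (n + 3)/(n - 8)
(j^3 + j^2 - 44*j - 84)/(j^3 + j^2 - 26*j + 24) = (j^2 - 5*j - 14)/(j^2 - 5*j + 4)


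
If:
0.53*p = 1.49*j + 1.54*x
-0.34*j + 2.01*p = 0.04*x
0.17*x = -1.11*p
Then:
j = 0.00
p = 0.00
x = 0.00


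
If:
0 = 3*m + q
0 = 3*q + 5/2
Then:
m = 5/18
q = -5/6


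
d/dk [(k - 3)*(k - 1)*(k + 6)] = 3*k^2 + 4*k - 21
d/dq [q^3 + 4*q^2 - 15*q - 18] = 3*q^2 + 8*q - 15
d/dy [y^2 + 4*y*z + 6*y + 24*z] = 2*y + 4*z + 6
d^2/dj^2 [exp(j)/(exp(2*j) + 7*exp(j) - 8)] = (exp(4*j) - 7*exp(3*j) + 48*exp(2*j) + 56*exp(j) + 64)*exp(j)/(exp(6*j) + 21*exp(5*j) + 123*exp(4*j) + 7*exp(3*j) - 984*exp(2*j) + 1344*exp(j) - 512)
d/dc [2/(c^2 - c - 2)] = 2*(1 - 2*c)/(-c^2 + c + 2)^2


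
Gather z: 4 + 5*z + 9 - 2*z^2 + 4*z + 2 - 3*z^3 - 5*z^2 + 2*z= -3*z^3 - 7*z^2 + 11*z + 15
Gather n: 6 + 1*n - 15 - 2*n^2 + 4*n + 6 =-2*n^2 + 5*n - 3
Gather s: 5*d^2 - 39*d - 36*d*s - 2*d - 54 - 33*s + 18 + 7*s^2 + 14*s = 5*d^2 - 41*d + 7*s^2 + s*(-36*d - 19) - 36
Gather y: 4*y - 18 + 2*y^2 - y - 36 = 2*y^2 + 3*y - 54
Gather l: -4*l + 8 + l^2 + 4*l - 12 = l^2 - 4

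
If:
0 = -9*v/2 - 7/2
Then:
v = -7/9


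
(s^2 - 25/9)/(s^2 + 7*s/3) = (9*s^2 - 25)/(3*s*(3*s + 7))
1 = 1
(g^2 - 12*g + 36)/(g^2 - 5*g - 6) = (g - 6)/(g + 1)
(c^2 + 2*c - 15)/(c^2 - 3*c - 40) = (c - 3)/(c - 8)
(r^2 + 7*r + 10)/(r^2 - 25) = (r + 2)/(r - 5)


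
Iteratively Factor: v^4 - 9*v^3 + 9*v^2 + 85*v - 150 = (v + 3)*(v^3 - 12*v^2 + 45*v - 50) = (v - 5)*(v + 3)*(v^2 - 7*v + 10) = (v - 5)^2*(v + 3)*(v - 2)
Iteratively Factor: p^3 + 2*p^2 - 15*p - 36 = (p + 3)*(p^2 - p - 12) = (p + 3)^2*(p - 4)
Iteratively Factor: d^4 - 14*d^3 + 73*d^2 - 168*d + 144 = (d - 4)*(d^3 - 10*d^2 + 33*d - 36) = (d - 4)*(d - 3)*(d^2 - 7*d + 12) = (d - 4)*(d - 3)^2*(d - 4)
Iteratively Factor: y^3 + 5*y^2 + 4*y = (y + 1)*(y^2 + 4*y) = (y + 1)*(y + 4)*(y)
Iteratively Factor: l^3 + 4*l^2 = (l)*(l^2 + 4*l) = l*(l + 4)*(l)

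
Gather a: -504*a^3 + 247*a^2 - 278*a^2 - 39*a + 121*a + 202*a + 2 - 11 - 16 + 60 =-504*a^3 - 31*a^2 + 284*a + 35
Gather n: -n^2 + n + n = -n^2 + 2*n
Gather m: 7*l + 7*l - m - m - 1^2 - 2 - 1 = 14*l - 2*m - 4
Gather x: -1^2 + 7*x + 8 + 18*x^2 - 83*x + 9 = 18*x^2 - 76*x + 16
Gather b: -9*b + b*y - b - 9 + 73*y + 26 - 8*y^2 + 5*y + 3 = b*(y - 10) - 8*y^2 + 78*y + 20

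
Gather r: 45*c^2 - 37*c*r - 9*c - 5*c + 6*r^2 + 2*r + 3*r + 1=45*c^2 - 14*c + 6*r^2 + r*(5 - 37*c) + 1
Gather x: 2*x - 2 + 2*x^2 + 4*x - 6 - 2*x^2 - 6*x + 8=0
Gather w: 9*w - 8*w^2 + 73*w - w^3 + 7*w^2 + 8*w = -w^3 - w^2 + 90*w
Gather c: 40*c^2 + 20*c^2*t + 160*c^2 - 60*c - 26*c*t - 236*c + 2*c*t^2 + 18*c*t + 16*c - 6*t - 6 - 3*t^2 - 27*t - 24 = c^2*(20*t + 200) + c*(2*t^2 - 8*t - 280) - 3*t^2 - 33*t - 30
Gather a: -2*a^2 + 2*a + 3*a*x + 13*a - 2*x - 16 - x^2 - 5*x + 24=-2*a^2 + a*(3*x + 15) - x^2 - 7*x + 8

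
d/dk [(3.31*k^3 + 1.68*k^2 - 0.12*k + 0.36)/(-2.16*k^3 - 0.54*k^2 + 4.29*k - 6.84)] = (1.8414*k^4 + 27.8814*k^3 - 58.446*k^2 - 22.5936*k - 0.7236)/(4.6656*k^6 + 2.3328*k^5 - 18.2412*k^4 + 24.9156*k^3 + 25.7913*k^2 - 58.6872*k + 46.7856)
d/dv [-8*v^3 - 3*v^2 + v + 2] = -24*v^2 - 6*v + 1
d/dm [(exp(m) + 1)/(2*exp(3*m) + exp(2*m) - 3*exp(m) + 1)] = (-(exp(m) + 1)*(6*exp(2*m) + 2*exp(m) - 3) + 2*exp(3*m) + exp(2*m) - 3*exp(m) + 1)*exp(m)/(2*exp(3*m) + exp(2*m) - 3*exp(m) + 1)^2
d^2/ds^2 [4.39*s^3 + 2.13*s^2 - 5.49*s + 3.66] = 26.34*s + 4.26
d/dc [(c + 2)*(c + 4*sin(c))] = c + (c + 2)*(4*cos(c) + 1) + 4*sin(c)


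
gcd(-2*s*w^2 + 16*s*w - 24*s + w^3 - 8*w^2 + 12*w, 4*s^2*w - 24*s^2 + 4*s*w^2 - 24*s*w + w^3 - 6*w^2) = w - 6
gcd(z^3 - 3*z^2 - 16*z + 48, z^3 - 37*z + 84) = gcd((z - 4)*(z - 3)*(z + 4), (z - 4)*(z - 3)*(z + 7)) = z^2 - 7*z + 12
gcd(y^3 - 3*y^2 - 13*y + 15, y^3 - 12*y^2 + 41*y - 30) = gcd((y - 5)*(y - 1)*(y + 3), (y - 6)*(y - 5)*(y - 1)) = y^2 - 6*y + 5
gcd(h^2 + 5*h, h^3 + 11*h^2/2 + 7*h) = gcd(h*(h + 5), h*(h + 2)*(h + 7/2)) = h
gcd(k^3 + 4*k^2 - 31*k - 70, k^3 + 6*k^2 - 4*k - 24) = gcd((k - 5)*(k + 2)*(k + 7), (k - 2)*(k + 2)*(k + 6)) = k + 2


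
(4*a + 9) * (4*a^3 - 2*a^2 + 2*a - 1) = 16*a^4 + 28*a^3 - 10*a^2 + 14*a - 9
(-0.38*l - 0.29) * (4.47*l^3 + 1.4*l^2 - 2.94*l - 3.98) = -1.6986*l^4 - 1.8283*l^3 + 0.7112*l^2 + 2.365*l + 1.1542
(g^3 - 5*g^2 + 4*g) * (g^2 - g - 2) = g^5 - 6*g^4 + 7*g^3 + 6*g^2 - 8*g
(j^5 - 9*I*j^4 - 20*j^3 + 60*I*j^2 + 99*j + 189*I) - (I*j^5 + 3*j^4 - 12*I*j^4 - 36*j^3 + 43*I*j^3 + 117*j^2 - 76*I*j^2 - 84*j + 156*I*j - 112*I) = j^5 - I*j^5 - 3*j^4 + 3*I*j^4 + 16*j^3 - 43*I*j^3 - 117*j^2 + 136*I*j^2 + 183*j - 156*I*j + 301*I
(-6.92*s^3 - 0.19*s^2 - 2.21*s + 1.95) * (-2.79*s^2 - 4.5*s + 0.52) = 19.3068*s^5 + 31.6701*s^4 + 3.4225*s^3 + 4.4057*s^2 - 9.9242*s + 1.014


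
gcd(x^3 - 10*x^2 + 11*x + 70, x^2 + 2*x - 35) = x - 5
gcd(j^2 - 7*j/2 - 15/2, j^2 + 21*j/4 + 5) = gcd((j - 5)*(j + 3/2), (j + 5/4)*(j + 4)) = 1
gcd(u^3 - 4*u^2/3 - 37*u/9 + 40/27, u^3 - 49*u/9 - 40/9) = u^2 - u - 40/9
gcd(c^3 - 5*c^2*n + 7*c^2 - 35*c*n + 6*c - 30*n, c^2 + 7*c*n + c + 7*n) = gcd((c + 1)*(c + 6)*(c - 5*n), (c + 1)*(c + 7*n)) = c + 1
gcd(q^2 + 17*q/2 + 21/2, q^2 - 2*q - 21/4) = q + 3/2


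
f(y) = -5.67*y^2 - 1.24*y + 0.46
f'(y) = -11.34*y - 1.24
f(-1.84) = -16.45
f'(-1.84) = 19.63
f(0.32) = -0.52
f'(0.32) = -4.87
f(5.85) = -200.84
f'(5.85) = -67.58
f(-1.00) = -3.97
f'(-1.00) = 10.10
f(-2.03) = -20.39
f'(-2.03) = 21.78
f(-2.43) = -30.01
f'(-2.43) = 26.32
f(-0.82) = -2.34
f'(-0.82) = 8.06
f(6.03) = -213.18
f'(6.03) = -69.62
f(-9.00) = -447.65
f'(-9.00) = 100.82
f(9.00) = -469.97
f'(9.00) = -103.30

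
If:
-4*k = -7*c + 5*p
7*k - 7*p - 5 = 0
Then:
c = 9*p/7 + 20/49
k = p + 5/7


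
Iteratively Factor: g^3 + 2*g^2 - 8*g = (g)*(g^2 + 2*g - 8) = g*(g + 4)*(g - 2)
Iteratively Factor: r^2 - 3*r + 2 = (r - 1)*(r - 2)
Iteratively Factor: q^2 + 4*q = (q + 4)*(q)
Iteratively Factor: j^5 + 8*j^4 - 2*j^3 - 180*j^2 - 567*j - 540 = (j + 3)*(j^4 + 5*j^3 - 17*j^2 - 129*j - 180) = (j + 3)^2*(j^3 + 2*j^2 - 23*j - 60) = (j - 5)*(j + 3)^2*(j^2 + 7*j + 12) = (j - 5)*(j + 3)^2*(j + 4)*(j + 3)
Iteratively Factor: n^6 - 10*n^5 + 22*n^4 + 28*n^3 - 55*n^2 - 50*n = (n)*(n^5 - 10*n^4 + 22*n^3 + 28*n^2 - 55*n - 50) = n*(n - 2)*(n^4 - 8*n^3 + 6*n^2 + 40*n + 25) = n*(n - 5)*(n - 2)*(n^3 - 3*n^2 - 9*n - 5) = n*(n - 5)^2*(n - 2)*(n^2 + 2*n + 1) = n*(n - 5)^2*(n - 2)*(n + 1)*(n + 1)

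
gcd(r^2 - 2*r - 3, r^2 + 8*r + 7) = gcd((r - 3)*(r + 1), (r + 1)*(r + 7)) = r + 1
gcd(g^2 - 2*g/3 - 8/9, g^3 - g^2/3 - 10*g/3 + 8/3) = g - 4/3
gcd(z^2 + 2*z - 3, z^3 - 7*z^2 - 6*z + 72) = z + 3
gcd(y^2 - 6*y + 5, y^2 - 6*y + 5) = y^2 - 6*y + 5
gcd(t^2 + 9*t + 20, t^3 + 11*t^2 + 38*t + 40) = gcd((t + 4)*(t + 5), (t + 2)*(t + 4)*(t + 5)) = t^2 + 9*t + 20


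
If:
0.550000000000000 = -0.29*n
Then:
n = -1.90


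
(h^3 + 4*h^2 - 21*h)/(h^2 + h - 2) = h*(h^2 + 4*h - 21)/(h^2 + h - 2)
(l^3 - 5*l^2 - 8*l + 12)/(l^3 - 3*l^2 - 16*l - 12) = (l - 1)/(l + 1)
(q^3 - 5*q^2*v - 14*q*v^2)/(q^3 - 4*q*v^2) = (q - 7*v)/(q - 2*v)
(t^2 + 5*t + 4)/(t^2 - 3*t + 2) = (t^2 + 5*t + 4)/(t^2 - 3*t + 2)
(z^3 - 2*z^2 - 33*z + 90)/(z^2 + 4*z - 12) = (z^2 - 8*z + 15)/(z - 2)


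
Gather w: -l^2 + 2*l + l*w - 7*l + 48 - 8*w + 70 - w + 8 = -l^2 - 5*l + w*(l - 9) + 126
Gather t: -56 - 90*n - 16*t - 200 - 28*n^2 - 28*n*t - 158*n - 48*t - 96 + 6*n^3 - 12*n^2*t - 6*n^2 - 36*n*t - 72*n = 6*n^3 - 34*n^2 - 320*n + t*(-12*n^2 - 64*n - 64) - 352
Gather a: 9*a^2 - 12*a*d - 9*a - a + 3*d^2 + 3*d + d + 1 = 9*a^2 + a*(-12*d - 10) + 3*d^2 + 4*d + 1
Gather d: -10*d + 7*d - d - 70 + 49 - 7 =-4*d - 28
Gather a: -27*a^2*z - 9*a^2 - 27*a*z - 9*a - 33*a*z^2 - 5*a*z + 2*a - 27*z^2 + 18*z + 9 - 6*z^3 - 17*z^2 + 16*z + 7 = a^2*(-27*z - 9) + a*(-33*z^2 - 32*z - 7) - 6*z^3 - 44*z^2 + 34*z + 16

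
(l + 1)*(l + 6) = l^2 + 7*l + 6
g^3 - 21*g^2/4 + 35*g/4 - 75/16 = (g - 5/2)*(g - 3/2)*(g - 5/4)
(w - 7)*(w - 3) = w^2 - 10*w + 21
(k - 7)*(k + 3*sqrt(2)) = k^2 - 7*k + 3*sqrt(2)*k - 21*sqrt(2)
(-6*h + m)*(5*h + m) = -30*h^2 - h*m + m^2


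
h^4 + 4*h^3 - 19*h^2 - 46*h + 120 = (h - 3)*(h - 2)*(h + 4)*(h + 5)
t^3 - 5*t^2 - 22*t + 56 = (t - 7)*(t - 2)*(t + 4)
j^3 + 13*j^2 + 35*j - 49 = (j - 1)*(j + 7)^2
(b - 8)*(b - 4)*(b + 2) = b^3 - 10*b^2 + 8*b + 64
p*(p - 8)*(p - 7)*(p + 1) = p^4 - 14*p^3 + 41*p^2 + 56*p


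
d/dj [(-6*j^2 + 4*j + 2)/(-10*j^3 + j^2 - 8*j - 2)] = 4*(-15*j^4 + 20*j^3 + 26*j^2 + 5*j + 2)/(100*j^6 - 20*j^5 + 161*j^4 + 24*j^3 + 60*j^2 + 32*j + 4)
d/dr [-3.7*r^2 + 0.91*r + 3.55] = 0.91 - 7.4*r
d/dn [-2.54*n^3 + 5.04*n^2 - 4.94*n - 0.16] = -7.62*n^2 + 10.08*n - 4.94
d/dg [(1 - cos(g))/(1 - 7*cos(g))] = -6*sin(g)/(7*cos(g) - 1)^2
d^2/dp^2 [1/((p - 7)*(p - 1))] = 2*((p - 7)^2 + (p - 7)*(p - 1) + (p - 1)^2)/((p - 7)^3*(p - 1)^3)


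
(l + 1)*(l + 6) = l^2 + 7*l + 6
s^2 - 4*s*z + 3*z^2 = (s - 3*z)*(s - z)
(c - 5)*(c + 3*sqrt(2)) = c^2 - 5*c + 3*sqrt(2)*c - 15*sqrt(2)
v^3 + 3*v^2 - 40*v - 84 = (v - 6)*(v + 2)*(v + 7)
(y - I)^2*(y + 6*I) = y^3 + 4*I*y^2 + 11*y - 6*I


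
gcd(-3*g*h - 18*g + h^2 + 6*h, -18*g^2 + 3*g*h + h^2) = 3*g - h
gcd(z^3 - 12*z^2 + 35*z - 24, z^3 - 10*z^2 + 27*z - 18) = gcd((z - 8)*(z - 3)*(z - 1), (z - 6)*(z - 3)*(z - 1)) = z^2 - 4*z + 3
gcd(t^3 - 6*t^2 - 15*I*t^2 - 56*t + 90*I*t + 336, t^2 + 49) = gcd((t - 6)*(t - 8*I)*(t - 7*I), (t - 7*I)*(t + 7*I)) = t - 7*I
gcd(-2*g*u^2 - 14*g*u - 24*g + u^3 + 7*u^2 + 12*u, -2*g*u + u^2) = -2*g + u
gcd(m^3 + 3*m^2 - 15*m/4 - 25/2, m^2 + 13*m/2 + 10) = m + 5/2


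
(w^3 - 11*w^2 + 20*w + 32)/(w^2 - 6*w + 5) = (w^3 - 11*w^2 + 20*w + 32)/(w^2 - 6*w + 5)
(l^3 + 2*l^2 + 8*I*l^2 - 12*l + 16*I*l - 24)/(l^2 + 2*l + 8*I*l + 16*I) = (l^2 + 8*I*l - 12)/(l + 8*I)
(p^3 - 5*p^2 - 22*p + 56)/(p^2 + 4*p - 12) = (p^2 - 3*p - 28)/(p + 6)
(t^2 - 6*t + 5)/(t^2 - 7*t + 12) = (t^2 - 6*t + 5)/(t^2 - 7*t + 12)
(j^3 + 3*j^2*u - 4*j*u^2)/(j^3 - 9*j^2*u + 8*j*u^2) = (-j - 4*u)/(-j + 8*u)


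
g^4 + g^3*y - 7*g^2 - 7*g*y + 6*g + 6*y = (g - 2)*(g - 1)*(g + 3)*(g + y)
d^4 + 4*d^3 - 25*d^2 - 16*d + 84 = (d - 3)*(d - 2)*(d + 2)*(d + 7)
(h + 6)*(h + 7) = h^2 + 13*h + 42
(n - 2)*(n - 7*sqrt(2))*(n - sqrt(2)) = n^3 - 8*sqrt(2)*n^2 - 2*n^2 + 14*n + 16*sqrt(2)*n - 28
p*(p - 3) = p^2 - 3*p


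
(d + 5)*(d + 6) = d^2 + 11*d + 30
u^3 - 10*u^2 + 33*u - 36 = (u - 4)*(u - 3)^2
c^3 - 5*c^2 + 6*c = c*(c - 3)*(c - 2)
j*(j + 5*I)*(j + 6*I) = j^3 + 11*I*j^2 - 30*j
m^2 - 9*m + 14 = (m - 7)*(m - 2)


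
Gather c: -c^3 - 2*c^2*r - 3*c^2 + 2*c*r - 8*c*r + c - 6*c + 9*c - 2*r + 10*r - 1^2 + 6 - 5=-c^3 + c^2*(-2*r - 3) + c*(4 - 6*r) + 8*r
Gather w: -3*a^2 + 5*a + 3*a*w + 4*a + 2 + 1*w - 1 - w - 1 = -3*a^2 + 3*a*w + 9*a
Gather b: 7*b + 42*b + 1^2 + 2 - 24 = 49*b - 21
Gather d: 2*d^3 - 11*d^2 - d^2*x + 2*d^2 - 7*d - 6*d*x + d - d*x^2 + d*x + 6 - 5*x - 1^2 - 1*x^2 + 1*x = 2*d^3 + d^2*(-x - 9) + d*(-x^2 - 5*x - 6) - x^2 - 4*x + 5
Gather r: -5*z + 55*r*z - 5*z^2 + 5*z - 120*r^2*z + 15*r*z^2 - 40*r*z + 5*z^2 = -120*r^2*z + r*(15*z^2 + 15*z)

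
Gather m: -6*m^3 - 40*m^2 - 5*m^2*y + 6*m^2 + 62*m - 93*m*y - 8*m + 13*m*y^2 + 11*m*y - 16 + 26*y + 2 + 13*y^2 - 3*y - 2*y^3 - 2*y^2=-6*m^3 + m^2*(-5*y - 34) + m*(13*y^2 - 82*y + 54) - 2*y^3 + 11*y^2 + 23*y - 14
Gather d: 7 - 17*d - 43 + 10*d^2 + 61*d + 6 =10*d^2 + 44*d - 30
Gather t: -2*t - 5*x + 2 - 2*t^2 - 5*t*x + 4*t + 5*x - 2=-2*t^2 + t*(2 - 5*x)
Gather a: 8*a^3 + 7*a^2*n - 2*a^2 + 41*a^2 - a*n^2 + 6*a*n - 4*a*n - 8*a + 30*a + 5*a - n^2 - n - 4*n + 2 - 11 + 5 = 8*a^3 + a^2*(7*n + 39) + a*(-n^2 + 2*n + 27) - n^2 - 5*n - 4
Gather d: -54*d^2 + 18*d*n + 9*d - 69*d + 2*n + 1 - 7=-54*d^2 + d*(18*n - 60) + 2*n - 6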